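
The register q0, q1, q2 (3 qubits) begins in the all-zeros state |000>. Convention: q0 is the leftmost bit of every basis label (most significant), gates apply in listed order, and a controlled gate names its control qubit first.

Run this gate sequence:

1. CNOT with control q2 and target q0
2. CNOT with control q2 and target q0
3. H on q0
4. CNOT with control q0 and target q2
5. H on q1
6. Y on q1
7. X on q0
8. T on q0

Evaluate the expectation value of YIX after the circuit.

The observable YIX averages to sqrt(2)/2.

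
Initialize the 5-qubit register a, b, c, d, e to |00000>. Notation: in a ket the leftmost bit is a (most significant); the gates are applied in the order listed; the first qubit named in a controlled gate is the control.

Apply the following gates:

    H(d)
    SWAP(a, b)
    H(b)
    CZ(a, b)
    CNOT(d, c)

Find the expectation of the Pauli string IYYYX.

The expectation value of IYYYX is 0.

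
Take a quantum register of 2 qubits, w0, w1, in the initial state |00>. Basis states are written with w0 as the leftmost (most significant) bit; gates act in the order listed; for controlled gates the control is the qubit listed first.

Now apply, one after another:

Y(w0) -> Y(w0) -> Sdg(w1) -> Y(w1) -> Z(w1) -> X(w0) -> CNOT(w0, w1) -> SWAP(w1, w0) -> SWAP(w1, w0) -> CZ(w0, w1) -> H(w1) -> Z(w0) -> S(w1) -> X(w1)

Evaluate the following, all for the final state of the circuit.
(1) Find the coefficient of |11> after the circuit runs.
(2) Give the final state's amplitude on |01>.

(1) The amplitude on |11> is sqrt(2)*I/2.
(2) |01> carries amplitude 0 in the final state.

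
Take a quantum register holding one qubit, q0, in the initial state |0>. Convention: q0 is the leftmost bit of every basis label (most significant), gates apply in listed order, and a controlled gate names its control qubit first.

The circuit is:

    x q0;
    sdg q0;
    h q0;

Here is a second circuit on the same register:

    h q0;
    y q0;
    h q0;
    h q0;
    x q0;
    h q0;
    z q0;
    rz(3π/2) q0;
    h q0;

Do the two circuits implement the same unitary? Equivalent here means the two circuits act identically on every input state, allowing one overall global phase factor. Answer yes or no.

No, they are not equivalent — no single phase factor reconciles the two unitaries.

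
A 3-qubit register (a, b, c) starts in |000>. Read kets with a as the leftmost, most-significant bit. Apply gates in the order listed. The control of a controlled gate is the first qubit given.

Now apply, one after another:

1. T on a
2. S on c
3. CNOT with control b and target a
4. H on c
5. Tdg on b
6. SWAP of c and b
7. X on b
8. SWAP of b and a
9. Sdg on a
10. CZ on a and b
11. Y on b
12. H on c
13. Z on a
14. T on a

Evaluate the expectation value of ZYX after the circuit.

The observable ZYX averages to 0.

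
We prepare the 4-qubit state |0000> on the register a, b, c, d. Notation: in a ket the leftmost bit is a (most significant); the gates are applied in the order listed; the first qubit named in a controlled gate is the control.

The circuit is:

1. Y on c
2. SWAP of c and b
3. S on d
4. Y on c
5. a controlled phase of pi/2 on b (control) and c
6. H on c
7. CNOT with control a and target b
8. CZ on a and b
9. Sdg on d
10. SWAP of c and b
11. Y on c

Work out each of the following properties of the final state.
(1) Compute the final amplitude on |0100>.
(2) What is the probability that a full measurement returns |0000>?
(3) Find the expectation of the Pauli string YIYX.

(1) The amplitude on |0100> is sqrt(2)/2.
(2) The probability of measuring |0000> is 1/2.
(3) The observable YIYX averages to 0.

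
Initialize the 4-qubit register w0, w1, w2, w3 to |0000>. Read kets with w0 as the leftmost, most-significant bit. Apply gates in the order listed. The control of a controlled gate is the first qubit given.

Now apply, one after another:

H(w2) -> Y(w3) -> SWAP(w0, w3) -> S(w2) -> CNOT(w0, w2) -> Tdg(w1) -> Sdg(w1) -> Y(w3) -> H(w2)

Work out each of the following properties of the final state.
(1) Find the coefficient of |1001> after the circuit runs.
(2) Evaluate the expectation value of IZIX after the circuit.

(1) The final state's coefficient on |1001> equals -1/2 - I/2.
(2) In the final state, IZIX has expectation 0.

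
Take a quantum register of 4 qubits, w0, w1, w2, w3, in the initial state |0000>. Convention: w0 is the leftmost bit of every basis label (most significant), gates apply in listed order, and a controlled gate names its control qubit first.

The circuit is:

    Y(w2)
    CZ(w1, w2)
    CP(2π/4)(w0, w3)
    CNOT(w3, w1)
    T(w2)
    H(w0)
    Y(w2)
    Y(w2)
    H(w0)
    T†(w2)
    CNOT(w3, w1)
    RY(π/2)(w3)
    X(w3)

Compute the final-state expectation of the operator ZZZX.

The observable ZZZX averages to -1. Key observation: gates 4-11 undo each other exactly, leaving only the rest of the circuit to track.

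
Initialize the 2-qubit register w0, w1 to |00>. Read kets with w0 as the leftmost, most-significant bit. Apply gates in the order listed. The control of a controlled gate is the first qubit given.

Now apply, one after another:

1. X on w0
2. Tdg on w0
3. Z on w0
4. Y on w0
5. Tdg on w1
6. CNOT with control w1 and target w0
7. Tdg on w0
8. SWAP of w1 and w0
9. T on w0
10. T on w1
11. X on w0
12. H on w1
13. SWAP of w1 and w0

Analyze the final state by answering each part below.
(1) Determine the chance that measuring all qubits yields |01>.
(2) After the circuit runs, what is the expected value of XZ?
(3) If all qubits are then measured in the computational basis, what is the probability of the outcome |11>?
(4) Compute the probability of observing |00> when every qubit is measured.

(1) A full measurement returns |01> with probability 1/2.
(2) The expectation value of XZ is -1.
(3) The probability of measuring |11> is 1/2.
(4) The probability of measuring |00> is 0.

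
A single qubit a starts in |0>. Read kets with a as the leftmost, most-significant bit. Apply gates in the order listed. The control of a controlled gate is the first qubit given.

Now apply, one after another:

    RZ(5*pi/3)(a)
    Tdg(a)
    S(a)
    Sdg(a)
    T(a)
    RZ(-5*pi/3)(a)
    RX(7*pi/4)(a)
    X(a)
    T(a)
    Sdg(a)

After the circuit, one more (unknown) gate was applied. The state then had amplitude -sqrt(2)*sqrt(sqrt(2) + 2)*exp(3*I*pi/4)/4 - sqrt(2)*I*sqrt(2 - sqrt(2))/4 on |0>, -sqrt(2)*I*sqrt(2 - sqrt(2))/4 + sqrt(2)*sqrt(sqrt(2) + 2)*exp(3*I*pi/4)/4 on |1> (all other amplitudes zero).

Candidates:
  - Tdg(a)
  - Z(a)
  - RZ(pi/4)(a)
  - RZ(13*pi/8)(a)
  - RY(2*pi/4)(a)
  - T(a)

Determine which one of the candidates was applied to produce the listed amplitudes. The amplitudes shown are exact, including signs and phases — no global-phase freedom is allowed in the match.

The unique candidate consistent with the amplitudes is RY(2*pi/4)(a). Key observation: steps 1-6 multiply out to the identity, so the circuit reduces to the remaining gates.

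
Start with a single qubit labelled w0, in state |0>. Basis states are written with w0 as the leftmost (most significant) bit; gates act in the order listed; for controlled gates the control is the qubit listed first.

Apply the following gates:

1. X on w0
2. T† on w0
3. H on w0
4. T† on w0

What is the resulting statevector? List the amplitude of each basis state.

The final amplitudes are -sqrt(2)*exp(3*I*pi/4)/2 on |0>, sqrt(2)*I/2 on |1>.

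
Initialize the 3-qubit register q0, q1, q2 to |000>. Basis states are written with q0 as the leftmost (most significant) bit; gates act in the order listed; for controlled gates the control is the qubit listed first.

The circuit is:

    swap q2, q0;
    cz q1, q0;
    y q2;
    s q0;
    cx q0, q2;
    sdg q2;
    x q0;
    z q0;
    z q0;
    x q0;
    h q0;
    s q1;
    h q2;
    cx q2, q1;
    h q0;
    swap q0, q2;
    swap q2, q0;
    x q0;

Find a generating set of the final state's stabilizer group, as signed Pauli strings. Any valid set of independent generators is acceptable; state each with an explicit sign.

The stabilizer group can be generated by -IXX, -ZII, +IZZ, among other valid generating sets. Key observation: steps 7-10 multiply out to the identity, so the circuit reduces to the remaining gates.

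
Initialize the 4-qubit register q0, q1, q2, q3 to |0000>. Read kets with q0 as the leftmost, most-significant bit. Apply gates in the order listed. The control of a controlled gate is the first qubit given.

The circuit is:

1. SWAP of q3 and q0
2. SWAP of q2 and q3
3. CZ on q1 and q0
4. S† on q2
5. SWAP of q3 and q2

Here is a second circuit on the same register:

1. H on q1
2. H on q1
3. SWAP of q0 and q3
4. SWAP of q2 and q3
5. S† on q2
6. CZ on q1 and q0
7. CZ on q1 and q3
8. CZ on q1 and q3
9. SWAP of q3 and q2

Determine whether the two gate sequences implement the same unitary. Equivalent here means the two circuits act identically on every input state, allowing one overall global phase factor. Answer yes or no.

Yes, they are equivalent — the unitaries differ by at most a global phase.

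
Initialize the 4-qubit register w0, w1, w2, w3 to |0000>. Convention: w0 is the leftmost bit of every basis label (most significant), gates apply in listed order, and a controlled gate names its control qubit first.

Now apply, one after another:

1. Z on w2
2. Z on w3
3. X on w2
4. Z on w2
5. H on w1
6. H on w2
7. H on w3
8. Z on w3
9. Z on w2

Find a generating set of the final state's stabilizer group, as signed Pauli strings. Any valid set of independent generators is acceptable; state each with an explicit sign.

The final state is stabilized by the group generated by +IXII, +IIXI, -IIIX, +ZIII; other independent generating sets are equally valid.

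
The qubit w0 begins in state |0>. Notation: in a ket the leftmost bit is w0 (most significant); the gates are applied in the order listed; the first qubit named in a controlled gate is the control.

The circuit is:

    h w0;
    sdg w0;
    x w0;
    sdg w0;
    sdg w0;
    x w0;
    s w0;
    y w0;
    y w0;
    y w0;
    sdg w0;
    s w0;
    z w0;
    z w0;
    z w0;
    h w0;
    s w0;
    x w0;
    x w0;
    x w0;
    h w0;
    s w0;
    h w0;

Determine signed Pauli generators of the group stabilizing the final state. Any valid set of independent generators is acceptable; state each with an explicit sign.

One valid set of independent stabilizer generators is -Y (any independent generating set of the same group is equally correct). Key observation: gates 18-19 undo each other exactly, leaving only the rest of the circuit to track.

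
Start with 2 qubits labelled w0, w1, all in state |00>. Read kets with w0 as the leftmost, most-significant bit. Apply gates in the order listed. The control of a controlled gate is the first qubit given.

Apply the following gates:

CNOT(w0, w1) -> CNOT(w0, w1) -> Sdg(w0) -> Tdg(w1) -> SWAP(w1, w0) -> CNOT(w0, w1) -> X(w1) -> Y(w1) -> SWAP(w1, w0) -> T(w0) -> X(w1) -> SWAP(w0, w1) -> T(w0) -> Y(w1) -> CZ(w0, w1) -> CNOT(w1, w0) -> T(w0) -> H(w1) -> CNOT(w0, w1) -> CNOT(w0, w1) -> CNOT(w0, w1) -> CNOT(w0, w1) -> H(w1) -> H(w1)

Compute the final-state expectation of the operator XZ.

In the final state, XZ has expectation 0.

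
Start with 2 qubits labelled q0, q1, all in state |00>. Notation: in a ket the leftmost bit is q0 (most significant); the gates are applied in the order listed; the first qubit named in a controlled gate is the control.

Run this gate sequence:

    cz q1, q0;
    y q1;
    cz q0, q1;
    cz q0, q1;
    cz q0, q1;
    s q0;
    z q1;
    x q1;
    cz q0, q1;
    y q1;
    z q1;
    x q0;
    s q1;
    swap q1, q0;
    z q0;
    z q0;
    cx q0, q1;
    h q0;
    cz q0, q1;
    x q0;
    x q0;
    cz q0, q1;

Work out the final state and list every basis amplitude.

After the circuit, the state carries amplitude -sqrt(2)*I/2 on |00>, 0 on |01>, sqrt(2)*I/2 on |10>, 0 on |11>.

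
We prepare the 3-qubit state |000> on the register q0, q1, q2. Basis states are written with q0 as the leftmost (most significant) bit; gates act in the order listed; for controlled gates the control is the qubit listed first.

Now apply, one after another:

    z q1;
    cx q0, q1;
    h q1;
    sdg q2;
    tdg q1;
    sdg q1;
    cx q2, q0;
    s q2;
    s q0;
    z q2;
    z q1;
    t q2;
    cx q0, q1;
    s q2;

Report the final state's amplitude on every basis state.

The resulting statevector has amplitude sqrt(2)/2 on |000>, sqrt(2)*exp(I*pi/4)/2 on |010>, and 0 on every other basis state.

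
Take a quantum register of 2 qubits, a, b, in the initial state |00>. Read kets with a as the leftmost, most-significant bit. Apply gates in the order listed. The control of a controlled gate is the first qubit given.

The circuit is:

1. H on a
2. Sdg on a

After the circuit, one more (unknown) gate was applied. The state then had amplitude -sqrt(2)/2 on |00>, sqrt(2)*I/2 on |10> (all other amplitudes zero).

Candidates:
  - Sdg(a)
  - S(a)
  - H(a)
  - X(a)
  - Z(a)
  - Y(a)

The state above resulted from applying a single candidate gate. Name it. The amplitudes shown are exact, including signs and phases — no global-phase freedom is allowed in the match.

The applied gate was Y(a).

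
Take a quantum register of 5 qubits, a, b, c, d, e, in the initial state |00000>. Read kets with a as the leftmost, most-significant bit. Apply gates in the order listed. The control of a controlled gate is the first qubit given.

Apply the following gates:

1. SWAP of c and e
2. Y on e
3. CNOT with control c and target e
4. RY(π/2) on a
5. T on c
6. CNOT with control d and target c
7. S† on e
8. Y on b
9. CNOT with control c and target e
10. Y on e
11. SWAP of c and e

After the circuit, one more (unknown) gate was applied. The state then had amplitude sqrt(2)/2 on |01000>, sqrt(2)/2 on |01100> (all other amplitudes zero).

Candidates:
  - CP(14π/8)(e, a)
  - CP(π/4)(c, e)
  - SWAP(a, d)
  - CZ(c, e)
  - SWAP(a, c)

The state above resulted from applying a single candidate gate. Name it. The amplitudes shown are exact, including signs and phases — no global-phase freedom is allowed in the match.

It was SWAP(a, c) that produced the state shown.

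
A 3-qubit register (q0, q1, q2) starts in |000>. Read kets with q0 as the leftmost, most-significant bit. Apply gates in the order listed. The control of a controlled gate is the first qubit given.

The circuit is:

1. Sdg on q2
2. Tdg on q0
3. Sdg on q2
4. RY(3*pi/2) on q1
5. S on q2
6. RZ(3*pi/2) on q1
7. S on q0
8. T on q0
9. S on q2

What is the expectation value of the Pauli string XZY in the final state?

In the final state, XZY has expectation 0.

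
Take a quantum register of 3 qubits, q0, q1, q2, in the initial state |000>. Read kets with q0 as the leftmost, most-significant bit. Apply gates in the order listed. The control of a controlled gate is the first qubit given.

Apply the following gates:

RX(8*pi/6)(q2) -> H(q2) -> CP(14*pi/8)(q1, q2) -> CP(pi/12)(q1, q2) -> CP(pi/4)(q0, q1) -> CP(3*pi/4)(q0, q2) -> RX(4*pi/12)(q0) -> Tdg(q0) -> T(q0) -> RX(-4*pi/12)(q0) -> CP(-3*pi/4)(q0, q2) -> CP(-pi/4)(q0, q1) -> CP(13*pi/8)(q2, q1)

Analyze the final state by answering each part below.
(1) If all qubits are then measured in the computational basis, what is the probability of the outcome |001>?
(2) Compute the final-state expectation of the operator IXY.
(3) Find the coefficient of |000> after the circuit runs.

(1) Outcome |001> occurs with probability 1/2. Key observation: the block from step 5 through step 12 cancels to the identity and can be dropped.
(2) The observable IXY averages to 0.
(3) |000> carries amplitude -sqrt(2)/4 - sqrt(6)*I/4 in the final state.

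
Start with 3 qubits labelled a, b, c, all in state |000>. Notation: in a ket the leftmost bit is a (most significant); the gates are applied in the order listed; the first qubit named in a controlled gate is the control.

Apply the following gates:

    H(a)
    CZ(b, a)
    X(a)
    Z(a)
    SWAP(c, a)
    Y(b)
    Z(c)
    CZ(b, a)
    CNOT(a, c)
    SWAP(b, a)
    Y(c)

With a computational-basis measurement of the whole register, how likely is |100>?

The probability of measuring |100> is 1/2.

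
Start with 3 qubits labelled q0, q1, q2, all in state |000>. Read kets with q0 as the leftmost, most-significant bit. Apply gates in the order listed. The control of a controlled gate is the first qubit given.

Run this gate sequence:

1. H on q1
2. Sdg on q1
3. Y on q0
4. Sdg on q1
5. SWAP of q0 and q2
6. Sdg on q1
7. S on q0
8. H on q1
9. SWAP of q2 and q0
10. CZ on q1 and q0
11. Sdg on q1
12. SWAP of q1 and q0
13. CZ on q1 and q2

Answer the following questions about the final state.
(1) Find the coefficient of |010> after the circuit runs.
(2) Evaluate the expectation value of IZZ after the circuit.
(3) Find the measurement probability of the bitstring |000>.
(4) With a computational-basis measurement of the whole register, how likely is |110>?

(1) The amplitude on |010> is -1/2 + I/2.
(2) The observable IZZ averages to -1.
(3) A full measurement returns |000> with probability 0.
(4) Outcome |110> occurs with probability 1/2.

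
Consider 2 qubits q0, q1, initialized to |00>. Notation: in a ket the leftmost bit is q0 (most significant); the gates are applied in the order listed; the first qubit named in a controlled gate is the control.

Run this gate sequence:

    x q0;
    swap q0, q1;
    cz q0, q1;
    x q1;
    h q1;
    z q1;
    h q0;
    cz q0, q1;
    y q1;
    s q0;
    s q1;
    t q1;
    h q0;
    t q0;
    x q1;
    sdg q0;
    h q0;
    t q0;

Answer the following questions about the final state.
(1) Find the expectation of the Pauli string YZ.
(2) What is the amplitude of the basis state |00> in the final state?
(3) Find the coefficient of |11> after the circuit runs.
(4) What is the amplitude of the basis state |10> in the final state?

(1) The observable YZ averages to 1/2.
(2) The amplitude on |00> is -1/4 - exp(I*pi/4)/4 - exp(3*I*pi/4)/4 + I/4.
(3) The amplitude on |11> is 1/4 - I/4 + sqrt(2)*I/4.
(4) The amplitude on |10> is 1/4 - I/4 - exp(3*I*pi/4)/4 + exp(I*pi/4)/4.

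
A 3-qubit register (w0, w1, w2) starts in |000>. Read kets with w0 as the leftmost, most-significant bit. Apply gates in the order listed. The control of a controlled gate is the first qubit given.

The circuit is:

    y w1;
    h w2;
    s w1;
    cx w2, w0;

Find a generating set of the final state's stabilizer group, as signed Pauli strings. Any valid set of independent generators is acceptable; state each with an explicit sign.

The final state is stabilized by the group generated by +XIX, +ZIZ, -IZI; other independent generating sets are equally valid.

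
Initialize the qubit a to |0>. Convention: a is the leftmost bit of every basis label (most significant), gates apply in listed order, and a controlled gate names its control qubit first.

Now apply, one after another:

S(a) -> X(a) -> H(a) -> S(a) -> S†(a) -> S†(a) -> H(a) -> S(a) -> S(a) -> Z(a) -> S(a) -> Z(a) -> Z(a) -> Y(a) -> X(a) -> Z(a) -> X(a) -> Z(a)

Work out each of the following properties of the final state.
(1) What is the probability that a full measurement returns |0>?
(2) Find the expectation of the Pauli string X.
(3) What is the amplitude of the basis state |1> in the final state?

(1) A full measurement returns |0> with probability 1/2.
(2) The expectation value of X is -1.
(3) |1> carries amplitude 1/2 - I/2 in the final state.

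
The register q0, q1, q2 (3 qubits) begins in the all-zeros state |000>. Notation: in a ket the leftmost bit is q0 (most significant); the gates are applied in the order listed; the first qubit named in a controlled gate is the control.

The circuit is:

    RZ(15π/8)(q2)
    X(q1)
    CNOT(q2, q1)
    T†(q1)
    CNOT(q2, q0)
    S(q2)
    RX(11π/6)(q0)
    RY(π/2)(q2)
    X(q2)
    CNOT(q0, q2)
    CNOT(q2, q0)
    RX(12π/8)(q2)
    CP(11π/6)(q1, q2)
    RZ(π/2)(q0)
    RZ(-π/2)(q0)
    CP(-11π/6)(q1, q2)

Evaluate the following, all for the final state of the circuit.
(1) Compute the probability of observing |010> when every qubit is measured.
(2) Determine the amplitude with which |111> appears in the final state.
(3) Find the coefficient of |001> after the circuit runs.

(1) A full measurement returns |010> with probability 1/8. Key observation: gates 13-16 undo each other exactly, leaving only the rest of the circuit to track.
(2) The amplitude on |111> is sqrt(2)*exp(13*I*pi/16)/4.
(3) The final state's coefficient on |001> equals 0.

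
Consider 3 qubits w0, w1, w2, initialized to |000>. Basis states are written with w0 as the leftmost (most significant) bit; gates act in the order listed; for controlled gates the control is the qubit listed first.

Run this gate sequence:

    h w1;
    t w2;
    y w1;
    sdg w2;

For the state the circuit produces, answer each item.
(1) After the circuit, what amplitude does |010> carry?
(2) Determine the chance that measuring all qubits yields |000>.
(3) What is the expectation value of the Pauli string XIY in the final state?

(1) |010> carries amplitude sqrt(2)*I/2 in the final state.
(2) A full measurement returns |000> with probability 1/2.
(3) The observable XIY averages to 0.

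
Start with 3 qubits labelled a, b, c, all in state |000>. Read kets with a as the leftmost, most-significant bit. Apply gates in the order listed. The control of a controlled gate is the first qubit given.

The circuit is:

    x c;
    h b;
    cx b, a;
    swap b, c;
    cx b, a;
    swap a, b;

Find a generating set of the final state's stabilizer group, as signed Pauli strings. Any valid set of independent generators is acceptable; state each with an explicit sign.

One valid set of independent stabilizer generators is +IXX, -ZII, -IZZ (any independent generating set of the same group is equally correct).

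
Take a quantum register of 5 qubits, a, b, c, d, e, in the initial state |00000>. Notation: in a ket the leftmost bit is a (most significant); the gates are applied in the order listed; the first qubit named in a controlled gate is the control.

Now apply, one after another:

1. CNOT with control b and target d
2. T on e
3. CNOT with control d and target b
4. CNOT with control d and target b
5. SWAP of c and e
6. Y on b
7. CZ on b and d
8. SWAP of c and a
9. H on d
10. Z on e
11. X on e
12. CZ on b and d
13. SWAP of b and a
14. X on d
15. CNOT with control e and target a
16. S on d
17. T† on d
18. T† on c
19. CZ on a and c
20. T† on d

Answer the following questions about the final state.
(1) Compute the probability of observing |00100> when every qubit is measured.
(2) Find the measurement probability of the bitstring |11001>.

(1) The probability of measuring |00100> is 0.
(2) The probability of measuring |11001> is 0.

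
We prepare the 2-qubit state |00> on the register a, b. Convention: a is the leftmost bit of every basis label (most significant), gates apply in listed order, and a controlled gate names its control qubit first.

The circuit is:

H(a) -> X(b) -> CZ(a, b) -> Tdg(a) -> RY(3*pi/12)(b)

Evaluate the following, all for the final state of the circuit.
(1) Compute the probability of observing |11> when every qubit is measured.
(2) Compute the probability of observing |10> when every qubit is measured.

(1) Outcome |11> occurs with probability sqrt(2)/8 + 1/4.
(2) Outcome |10> occurs with probability 1/4 - sqrt(2)/8.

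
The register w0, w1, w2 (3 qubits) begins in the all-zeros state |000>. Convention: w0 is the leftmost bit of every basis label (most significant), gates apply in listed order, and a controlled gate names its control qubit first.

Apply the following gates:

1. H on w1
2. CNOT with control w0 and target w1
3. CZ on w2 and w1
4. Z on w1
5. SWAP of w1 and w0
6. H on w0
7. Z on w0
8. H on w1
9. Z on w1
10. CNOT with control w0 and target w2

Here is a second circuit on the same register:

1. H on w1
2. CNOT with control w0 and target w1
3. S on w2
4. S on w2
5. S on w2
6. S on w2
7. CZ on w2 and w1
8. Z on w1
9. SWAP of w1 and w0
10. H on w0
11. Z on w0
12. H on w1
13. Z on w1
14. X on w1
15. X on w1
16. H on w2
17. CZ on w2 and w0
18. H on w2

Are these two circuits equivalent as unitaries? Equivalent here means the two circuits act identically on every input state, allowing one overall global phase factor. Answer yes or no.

Yes: on every input state the two circuits agree up to one overall phase factor.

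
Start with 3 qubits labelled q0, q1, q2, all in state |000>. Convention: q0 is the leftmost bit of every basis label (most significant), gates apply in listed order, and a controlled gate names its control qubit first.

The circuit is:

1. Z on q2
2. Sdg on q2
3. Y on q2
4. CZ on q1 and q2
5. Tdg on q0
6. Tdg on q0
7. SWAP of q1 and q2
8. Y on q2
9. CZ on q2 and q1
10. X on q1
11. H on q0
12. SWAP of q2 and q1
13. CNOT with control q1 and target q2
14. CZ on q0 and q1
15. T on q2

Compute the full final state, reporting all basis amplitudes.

After the circuit, the state carries amplitude sqrt(2)*exp(I*pi/4)/2 on |011>, -sqrt(2)*exp(I*pi/4)/2 on |111>, and 0 on every other basis state.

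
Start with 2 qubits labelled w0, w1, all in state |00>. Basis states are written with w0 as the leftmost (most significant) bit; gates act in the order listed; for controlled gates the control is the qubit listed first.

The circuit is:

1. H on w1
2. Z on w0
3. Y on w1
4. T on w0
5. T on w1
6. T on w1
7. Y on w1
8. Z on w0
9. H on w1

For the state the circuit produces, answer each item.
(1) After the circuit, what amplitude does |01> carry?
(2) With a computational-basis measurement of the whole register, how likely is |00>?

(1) The final state's coefficient on |01> equals -1/2 + I/2.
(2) Outcome |00> occurs with probability 1/2.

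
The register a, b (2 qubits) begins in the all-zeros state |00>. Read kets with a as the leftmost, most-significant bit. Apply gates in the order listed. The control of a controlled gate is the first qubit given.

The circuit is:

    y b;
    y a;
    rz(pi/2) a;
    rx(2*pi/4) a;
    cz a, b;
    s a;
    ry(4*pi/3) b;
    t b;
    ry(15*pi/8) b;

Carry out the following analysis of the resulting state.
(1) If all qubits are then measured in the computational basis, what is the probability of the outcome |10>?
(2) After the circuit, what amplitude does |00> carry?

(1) Outcome |10> occurs with probability sqrt(12 - 6*sqrt(2))/32 + sqrt(sqrt(2) + 2)/16 + 1/4.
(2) The final state's coefficient on |00> equals -sqrt(2)*sin(pi/16)/4 + sqrt(6)*I*exp(I*pi/4)*cos(pi/16)/4.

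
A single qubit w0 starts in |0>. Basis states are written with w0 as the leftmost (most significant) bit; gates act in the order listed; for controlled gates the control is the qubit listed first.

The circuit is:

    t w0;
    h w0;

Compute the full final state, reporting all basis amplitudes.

The resulting statevector has amplitude sqrt(2)/2 on |0>, sqrt(2)/2 on |1>.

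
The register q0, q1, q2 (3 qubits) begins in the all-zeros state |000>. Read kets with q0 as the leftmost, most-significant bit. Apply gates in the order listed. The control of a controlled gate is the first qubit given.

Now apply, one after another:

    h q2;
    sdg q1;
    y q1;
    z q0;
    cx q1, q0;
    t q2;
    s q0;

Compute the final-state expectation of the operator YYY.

In the final state, YYY has expectation 0.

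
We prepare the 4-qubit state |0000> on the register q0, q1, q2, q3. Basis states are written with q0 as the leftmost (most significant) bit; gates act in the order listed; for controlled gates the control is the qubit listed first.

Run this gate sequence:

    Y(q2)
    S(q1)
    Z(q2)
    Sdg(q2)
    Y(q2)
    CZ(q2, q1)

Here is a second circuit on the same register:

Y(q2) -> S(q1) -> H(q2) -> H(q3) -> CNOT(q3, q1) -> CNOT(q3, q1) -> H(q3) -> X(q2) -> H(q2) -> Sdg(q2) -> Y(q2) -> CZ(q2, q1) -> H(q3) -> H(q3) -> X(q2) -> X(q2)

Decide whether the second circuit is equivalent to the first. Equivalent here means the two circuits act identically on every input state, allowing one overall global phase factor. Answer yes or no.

Yes — the two circuits implement the same unitary up to a global phase.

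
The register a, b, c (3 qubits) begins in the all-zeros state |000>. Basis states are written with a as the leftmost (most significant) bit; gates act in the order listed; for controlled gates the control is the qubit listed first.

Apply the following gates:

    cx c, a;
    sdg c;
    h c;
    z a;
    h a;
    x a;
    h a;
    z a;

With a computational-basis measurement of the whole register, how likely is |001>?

The probability of measuring |001> is 1/2. Key observation: gates 5-8 undo each other exactly, leaving only the rest of the circuit to track.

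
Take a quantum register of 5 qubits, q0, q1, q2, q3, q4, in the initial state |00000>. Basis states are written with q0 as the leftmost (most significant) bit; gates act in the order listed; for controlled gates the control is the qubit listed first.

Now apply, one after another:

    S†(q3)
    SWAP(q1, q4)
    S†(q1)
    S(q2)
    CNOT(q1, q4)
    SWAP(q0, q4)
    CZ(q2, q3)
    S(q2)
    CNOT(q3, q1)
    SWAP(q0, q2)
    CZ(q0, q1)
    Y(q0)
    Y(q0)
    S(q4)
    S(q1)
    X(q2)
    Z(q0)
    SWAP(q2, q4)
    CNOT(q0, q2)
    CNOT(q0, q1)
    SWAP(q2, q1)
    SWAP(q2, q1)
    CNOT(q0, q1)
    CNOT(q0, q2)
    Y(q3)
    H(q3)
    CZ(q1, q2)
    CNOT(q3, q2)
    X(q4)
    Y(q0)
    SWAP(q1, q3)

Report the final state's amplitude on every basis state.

The final amplitudes are -sqrt(2)/2 on |10000>, sqrt(2)/2 on |11100>, and 0 on every other basis state. Key observation: the block from step 19 through step 24 cancels to the identity and can be dropped.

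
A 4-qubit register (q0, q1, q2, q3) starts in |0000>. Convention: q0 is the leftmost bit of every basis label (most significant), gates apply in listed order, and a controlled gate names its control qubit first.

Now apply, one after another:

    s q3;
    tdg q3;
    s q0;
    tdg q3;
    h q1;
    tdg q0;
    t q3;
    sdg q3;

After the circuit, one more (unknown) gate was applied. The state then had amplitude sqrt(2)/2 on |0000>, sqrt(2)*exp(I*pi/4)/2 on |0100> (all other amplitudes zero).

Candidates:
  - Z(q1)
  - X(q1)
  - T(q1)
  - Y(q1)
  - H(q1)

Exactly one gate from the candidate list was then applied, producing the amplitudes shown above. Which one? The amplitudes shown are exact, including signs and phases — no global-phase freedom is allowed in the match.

It was T(q1) that produced the state shown.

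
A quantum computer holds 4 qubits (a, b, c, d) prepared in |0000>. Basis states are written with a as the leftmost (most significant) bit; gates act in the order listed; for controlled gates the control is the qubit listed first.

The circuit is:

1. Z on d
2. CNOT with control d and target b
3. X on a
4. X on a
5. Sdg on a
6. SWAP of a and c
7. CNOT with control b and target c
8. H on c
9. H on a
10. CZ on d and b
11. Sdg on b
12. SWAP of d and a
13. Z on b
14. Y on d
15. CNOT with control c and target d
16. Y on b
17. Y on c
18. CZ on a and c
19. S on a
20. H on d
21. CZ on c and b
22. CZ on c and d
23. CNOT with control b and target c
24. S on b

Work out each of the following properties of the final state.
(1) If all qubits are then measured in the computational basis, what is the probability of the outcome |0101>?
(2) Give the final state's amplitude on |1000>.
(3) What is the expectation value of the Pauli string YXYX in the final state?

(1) The probability of measuring |0101> is 1/2. Key observation: gates 3-4 undo each other exactly, leaving only the rest of the circuit to track.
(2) The amplitude on |1000> is 0.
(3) The observable YXYX averages to 0.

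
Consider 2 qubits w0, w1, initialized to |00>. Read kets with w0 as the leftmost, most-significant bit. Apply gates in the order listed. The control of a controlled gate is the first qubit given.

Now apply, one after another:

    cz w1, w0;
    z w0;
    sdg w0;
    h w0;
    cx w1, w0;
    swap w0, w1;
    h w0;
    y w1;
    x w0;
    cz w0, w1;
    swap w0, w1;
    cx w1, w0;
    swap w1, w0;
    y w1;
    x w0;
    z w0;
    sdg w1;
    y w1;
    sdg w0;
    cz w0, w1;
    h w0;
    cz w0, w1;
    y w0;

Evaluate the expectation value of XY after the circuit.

The expectation value of XY is 0.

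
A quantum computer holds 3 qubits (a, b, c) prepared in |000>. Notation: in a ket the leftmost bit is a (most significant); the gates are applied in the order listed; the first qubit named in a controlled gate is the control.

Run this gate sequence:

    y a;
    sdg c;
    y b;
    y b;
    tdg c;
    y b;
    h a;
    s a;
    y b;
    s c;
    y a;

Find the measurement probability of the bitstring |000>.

Outcome |000> occurs with probability 1/2.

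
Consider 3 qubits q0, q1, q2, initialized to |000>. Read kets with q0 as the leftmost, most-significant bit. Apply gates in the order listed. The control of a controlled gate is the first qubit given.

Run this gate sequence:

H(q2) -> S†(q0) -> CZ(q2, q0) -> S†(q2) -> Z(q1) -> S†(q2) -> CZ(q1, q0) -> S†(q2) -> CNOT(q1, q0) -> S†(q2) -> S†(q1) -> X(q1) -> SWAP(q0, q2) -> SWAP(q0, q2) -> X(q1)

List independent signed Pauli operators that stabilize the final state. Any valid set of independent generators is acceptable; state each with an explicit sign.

One valid set of independent stabilizer generators is +IIX, +ZII, +IZI (any independent generating set of the same group is equally correct). Key observation: steps 12-15 multiply out to the identity, so the circuit reduces to the remaining gates.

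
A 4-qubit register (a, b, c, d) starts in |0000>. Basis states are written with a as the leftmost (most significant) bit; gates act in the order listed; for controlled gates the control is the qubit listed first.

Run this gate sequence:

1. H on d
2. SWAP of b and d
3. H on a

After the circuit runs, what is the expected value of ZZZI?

The observable ZZZI averages to 0.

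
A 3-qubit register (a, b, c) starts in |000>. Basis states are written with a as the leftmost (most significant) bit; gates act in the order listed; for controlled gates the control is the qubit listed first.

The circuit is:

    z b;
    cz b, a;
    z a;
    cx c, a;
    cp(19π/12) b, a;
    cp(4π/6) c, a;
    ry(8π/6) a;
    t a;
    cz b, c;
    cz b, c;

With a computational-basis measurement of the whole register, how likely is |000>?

Outcome |000> occurs with probability 1/4. Key observation: gates 9-10 undo each other exactly, leaving only the rest of the circuit to track.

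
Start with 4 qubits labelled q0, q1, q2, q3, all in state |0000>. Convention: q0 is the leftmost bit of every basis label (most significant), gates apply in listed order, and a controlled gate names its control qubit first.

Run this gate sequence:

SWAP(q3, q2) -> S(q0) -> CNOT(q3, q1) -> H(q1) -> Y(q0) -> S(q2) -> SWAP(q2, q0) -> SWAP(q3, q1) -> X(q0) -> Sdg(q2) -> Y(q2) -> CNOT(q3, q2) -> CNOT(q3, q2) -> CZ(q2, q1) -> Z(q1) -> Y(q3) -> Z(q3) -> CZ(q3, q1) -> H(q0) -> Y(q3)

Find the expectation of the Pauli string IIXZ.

The expectation value of IIXZ is 0.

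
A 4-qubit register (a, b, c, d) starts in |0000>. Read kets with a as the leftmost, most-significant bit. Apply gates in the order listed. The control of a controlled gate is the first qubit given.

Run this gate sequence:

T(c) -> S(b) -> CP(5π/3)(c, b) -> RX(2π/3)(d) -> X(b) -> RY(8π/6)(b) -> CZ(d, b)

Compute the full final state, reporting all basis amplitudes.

After the circuit, the state carries amplitude -sqrt(3)/4 on |0000>, 3*I/4 on |0001>, -1/4 on |0100>, -sqrt(3)*I/4 on |0101>, and 0 on every other basis state.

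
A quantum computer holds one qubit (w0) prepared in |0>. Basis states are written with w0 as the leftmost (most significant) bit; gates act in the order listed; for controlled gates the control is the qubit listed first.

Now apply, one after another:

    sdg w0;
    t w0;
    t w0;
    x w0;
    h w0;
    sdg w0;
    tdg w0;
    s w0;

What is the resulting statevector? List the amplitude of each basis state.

The resulting statevector has amplitude sqrt(2)/2 on |0>, sqrt(2)*exp(3*I*pi/4)/2 on |1>.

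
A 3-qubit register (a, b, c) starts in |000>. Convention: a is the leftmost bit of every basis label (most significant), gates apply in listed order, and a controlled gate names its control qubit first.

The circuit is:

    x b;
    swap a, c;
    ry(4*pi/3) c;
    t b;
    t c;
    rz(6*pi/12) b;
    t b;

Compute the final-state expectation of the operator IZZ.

The expectation value of IZZ is 1/2.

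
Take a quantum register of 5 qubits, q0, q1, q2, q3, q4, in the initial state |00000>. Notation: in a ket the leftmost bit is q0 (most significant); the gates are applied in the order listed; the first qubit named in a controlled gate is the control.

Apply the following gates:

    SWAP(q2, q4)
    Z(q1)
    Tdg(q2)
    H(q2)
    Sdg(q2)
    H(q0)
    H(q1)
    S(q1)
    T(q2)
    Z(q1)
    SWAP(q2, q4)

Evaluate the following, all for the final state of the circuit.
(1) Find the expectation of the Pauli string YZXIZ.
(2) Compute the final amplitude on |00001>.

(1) In the final state, YZXIZ has expectation 0.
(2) |00001> carries amplitude -sqrt(2)*exp(3*I*pi/4)/4 in the final state.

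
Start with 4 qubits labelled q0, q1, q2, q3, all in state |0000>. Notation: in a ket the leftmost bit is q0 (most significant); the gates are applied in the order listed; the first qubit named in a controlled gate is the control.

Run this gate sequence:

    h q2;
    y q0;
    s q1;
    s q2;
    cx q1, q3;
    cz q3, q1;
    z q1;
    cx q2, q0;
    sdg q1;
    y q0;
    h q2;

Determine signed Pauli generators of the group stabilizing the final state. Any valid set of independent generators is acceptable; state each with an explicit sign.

One valid set of independent stabilizer generators is -YIZI, +ZIXI, +IZII, +IIIZ (any independent generating set of the same group is equally correct).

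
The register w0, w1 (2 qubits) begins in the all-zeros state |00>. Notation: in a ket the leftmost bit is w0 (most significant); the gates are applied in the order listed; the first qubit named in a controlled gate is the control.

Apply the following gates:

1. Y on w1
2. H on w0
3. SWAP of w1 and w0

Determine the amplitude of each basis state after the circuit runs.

The final amplitudes are 0 on |00>, 0 on |01>, sqrt(2)*I/2 on |10>, sqrt(2)*I/2 on |11>.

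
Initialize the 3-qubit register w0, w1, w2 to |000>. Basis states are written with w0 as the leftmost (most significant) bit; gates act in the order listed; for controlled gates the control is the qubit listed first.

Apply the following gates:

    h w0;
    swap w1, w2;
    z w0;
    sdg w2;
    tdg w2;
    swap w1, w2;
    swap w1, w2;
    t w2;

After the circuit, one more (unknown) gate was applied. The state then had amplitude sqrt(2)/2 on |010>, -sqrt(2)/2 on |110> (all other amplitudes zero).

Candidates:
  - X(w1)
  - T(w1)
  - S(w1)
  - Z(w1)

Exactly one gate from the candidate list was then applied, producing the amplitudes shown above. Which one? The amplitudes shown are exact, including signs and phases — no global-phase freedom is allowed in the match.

The unique candidate consistent with the amplitudes is X(w1).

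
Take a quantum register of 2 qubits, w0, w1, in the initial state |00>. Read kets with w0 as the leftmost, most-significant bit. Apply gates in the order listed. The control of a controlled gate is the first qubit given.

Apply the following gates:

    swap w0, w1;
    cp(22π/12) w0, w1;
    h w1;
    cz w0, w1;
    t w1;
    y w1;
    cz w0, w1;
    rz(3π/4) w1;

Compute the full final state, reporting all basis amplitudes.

The final amplitudes are -sqrt(2)*exp(3*I*pi/8)/2 on |00>, sqrt(2)*exp(7*I*pi/8)/2 on |01>, 0 on |10>, 0 on |11>.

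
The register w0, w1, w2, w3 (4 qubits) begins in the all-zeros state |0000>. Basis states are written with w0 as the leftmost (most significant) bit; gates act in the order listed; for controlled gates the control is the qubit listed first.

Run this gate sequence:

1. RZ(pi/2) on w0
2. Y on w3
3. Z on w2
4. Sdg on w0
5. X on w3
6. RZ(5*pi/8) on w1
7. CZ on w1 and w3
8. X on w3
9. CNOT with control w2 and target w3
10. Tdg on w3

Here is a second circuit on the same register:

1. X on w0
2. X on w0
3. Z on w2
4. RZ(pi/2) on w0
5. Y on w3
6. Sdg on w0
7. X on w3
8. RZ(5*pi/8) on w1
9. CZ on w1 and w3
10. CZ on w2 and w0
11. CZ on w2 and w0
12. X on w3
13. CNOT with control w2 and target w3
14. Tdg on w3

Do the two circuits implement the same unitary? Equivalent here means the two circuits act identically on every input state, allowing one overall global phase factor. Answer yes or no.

Yes, they are equivalent — the unitaries differ by at most a global phase.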